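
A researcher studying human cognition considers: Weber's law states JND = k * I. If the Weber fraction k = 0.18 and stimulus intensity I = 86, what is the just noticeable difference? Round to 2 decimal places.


JND = k * I
JND = 0.18 * 86
= 15.48


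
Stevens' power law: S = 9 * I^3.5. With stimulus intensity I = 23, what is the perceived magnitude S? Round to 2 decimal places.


S = 9 * 23^3.5
23^3.5 = 58350.8821
S = 9 * 58350.8821
= 525157.94


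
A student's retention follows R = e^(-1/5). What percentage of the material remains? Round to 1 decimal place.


R = e^(-t/S)
-t/S = -1/5 = -0.2
R = e^(-0.2) = 0.818731
Percentage = 0.818731 * 100
= 81.9


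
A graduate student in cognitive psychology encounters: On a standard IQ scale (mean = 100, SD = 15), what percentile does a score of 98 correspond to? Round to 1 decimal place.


z = (IQ - mean) / SD
z = (98 - 100) / 15 = -0.1333
Percentile = Phi(-0.1333) * 100
Phi(-0.1333) = 0.446978
= 44.7


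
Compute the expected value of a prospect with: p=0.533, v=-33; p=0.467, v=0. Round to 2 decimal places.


EU = sum(p_i * v_i)
0.533 * -33 = -17.589
0.467 * 0 = 0.0
EU = -17.589 + 0.0
= -17.59


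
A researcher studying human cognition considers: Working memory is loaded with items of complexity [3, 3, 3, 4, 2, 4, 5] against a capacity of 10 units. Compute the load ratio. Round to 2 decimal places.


Total complexity = 3 + 3 + 3 + 4 + 2 + 4 + 5 = 24
Load = total / capacity = 24 / 10
= 2.40


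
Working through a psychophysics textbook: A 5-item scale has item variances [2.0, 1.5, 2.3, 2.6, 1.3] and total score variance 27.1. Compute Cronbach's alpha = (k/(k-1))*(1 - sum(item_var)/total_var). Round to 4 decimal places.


alpha = (k/(k-1)) * (1 - sum(s_i^2)/s_total^2)
sum(item variances) = 9.7
k/(k-1) = 5/4 = 1.25
1 - 9.7/27.1 = 1 - 0.357934 = 0.642066
alpha = 1.25 * 0.642066
= 0.8026


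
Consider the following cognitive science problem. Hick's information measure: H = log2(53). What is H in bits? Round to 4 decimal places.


H = log2(n)
H = log2(53)
= 5.7279


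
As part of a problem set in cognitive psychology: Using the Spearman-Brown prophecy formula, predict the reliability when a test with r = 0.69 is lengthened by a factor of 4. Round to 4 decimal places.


r_new = n*r / (1 + (n-1)*r)
Numerator = 4 * 0.69 = 2.76
Denominator = 1 + 3 * 0.69 = 3.07
r_new = 2.76 / 3.07
= 0.8990


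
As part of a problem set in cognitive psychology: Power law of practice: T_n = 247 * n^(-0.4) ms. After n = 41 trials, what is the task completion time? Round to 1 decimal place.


T_n = 247 * 41^(-0.4)
41^(-0.4) = 0.226405
T_n = 247 * 0.226405
= 55.9 ms


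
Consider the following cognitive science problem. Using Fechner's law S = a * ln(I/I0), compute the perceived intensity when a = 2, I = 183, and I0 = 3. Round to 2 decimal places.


S = 2 * ln(183/3)
I/I0 = 61.0
ln(61.0) = 4.1109
S = 2 * 4.1109
= 8.22


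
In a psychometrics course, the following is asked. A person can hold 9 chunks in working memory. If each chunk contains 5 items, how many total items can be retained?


Total items = chunks * items_per_chunk
= 9 * 5
= 45


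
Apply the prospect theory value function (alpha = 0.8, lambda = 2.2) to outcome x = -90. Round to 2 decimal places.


Since x = -90 < 0, use v(x) = -lambda*(-x)^alpha
(-x) = 90
90^0.8 = 36.5927
v(-90) = -2.2 * 36.5927
= -80.50


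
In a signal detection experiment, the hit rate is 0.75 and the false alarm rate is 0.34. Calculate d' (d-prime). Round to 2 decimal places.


d' = z(HR) - z(FAR)
z(0.75) = 0.6745
z(0.34) = -0.4125
d' = 0.6745 - -0.4125
= 1.09


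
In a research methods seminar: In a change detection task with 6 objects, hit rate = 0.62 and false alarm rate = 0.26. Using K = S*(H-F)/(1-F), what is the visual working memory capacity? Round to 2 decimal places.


K = S * (H - F) / (1 - F)
H - F = 0.36
1 - F = 0.74
K = 6 * 0.36 / 0.74
= 2.92


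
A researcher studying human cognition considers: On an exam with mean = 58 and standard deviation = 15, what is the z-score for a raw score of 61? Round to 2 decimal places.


z = (X - mu) / sigma
= (61 - 58) / 15
= 3 / 15
= 0.20


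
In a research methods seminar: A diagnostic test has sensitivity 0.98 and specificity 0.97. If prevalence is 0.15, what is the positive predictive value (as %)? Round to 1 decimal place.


PPV = (sens * prev) / (sens * prev + (1-spec) * (1-prev))
Numerator = 0.98 * 0.15 = 0.147
P(positive and no disease) = (1 - spec) * (1 - prev) = (1 - 0.97) * (1 - 0.15) = 0.0255
Denominator = 0.147 + 0.0255 = 0.1725
PPV = 0.147 / 0.1725 = 0.852174
As percentage = 85.2


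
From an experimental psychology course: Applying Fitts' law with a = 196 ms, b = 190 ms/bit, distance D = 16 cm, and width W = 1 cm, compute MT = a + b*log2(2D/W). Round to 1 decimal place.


MT = 196 + 190 * log2(2*16/1)
2D/W = 32.0
log2(32.0) = 5.0
MT = 196 + 190 * 5.0
= 1146.0 ms


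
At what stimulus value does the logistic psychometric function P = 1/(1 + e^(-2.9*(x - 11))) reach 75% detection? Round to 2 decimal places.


At P = 0.75: 0.75 = 1/(1 + e^(-k*(x-x0)))
Solving: e^(-k*(x-x0)) = 1/3
x = x0 + ln(3)/k
ln(3) = 1.0986
x = 11 + 1.0986/2.9
= 11 + 0.3788
= 11.38


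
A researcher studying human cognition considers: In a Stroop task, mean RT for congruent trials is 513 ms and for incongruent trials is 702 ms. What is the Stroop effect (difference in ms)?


Stroop effect = RT(incongruent) - RT(congruent)
= 702 - 513
= 189 ms


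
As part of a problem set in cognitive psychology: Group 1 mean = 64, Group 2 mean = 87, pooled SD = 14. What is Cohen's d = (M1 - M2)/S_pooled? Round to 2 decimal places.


Cohen's d = (M1 - M2) / S_pooled
= (64 - 87) / 14
= -23 / 14
= -1.64


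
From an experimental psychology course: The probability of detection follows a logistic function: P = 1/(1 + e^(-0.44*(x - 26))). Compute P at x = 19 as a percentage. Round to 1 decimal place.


P(x) = 1/(1 + e^(-0.44*(19 - 26)))
Exponent = -0.44 * -7 = 3.08
e^(3.08) = 21.758402
P = 1/(1 + 21.758402) = 0.04394
Percentage = 4.4


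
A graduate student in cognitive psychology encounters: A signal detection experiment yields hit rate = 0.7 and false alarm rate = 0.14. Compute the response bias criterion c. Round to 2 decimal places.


c = -0.5 * (z(HR) + z(FAR))
z(0.7) = 0.5244
z(0.14) = -1.0803
c = -0.5 * (0.5244 + -1.0803)
= -0.5 * -0.5559
= 0.28


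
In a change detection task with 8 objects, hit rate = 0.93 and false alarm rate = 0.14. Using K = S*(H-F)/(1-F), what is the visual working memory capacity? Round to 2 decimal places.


K = S * (H - F) / (1 - F)
H - F = 0.79
1 - F = 0.86
K = 8 * 0.79 / 0.86
= 7.35


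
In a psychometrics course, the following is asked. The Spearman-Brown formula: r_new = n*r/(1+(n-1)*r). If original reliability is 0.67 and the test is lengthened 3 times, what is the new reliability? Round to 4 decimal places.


r_new = n*r / (1 + (n-1)*r)
Numerator = 3 * 0.67 = 2.01
Denominator = 1 + 2 * 0.67 = 2.34
r_new = 2.01 / 2.34
= 0.8590


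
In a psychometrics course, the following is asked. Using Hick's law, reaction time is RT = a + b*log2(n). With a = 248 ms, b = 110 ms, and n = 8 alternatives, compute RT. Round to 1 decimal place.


RT = 248 + 110 * log2(8)
log2(8) = 3.0
RT = 248 + 110 * 3.0
= 248 + 330.0
= 578.0 ms


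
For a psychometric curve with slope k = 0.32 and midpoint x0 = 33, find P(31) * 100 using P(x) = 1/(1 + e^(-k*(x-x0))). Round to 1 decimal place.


P(x) = 1/(1 + e^(-0.32*(31 - 33)))
Exponent = -0.32 * -2 = 0.64
e^(0.64) = 1.896481
P = 1/(1 + 1.896481) = 0.345247
Percentage = 34.5


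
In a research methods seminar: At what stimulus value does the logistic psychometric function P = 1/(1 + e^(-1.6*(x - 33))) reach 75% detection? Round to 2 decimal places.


At P = 0.75: 0.75 = 1/(1 + e^(-k*(x-x0)))
Solving: e^(-k*(x-x0)) = 1/3
x = x0 + ln(3)/k
ln(3) = 1.0986
x = 33 + 1.0986/1.6
= 33 + 0.6866
= 33.69


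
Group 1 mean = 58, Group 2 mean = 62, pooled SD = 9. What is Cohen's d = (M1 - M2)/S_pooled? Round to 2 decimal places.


Cohen's d = (M1 - M2) / S_pooled
= (58 - 62) / 9
= -4 / 9
= -0.44


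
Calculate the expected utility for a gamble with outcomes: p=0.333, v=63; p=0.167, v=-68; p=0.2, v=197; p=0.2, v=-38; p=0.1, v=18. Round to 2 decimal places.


EU = sum(p_i * v_i)
0.333 * 63 = 20.979
0.167 * -68 = -11.356
0.2 * 197 = 39.4
0.2 * -38 = -7.6
0.1 * 18 = 1.8
EU = 20.979 + -11.356 + 39.4 + -7.6 + 1.8
= 43.22


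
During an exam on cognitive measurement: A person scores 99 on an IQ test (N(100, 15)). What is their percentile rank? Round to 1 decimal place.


z = (IQ - mean) / SD
z = (99 - 100) / 15 = -0.0667
Percentile = Phi(-0.0667) * 100
Phi(-0.0667) = 0.47341
= 47.3


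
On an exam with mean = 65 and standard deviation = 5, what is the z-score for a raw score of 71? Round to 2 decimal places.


z = (X - mu) / sigma
= (71 - 65) / 5
= 6 / 5
= 1.20


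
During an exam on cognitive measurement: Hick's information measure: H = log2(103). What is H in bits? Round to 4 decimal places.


H = log2(n)
H = log2(103)
= 6.6865


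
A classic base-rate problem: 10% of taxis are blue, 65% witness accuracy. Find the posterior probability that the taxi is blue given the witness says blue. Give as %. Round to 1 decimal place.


P(blue | says blue) = P(says blue | blue)*P(blue) / [P(says blue | blue)*P(blue) + P(says blue | not blue)*P(not blue)]
Numerator = 0.65 * 0.1 = 0.065
False identification = 0.35 * 0.9 = 0.315
P = 0.065 / (0.065 + 0.315)
= 0.065 / 0.38
As percentage = 17.1


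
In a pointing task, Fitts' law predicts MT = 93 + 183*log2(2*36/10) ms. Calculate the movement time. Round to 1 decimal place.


MT = 93 + 183 * log2(2*36/10)
2D/W = 7.2
log2(7.2) = 2.848
MT = 93 + 183 * 2.848
= 614.2 ms


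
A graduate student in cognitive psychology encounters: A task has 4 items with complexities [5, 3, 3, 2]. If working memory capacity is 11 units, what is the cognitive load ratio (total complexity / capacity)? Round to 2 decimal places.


Total complexity = 5 + 3 + 3 + 2 = 13
Load = total / capacity = 13 / 11
= 1.18


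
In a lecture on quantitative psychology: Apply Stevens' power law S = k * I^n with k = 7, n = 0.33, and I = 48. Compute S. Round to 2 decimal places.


S = 7 * 48^0.33
48^0.33 = 3.5876
S = 7 * 3.5876
= 25.11


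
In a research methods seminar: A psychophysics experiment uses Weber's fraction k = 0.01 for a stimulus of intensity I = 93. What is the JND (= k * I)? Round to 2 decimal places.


JND = k * I
JND = 0.01 * 93
= 0.93


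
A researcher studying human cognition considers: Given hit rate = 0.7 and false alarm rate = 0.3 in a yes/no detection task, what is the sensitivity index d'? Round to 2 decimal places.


d' = z(HR) - z(FAR)
z(0.7) = 0.5244
z(0.3) = -0.5244
d' = 0.5244 - -0.5244
= 1.05


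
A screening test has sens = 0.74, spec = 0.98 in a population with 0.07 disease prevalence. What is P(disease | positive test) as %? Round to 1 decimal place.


PPV = (sens * prev) / (sens * prev + (1-spec) * (1-prev))
Numerator = 0.74 * 0.07 = 0.0518
P(positive and no disease) = (1 - spec) * (1 - prev) = (1 - 0.98) * (1 - 0.07) = 0.0186
Denominator = 0.0518 + 0.0186 = 0.0704
PPV = 0.0518 / 0.0704 = 0.735795
As percentage = 73.6


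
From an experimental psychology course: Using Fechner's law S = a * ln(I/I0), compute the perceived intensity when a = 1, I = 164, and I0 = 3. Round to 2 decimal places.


S = 1 * ln(164/3)
I/I0 = 54.666667
ln(54.666667) = 4.0013
S = 1 * 4.0013
= 4.00


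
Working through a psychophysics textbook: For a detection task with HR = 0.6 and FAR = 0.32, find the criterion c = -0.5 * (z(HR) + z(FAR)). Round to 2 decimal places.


c = -0.5 * (z(HR) + z(FAR))
z(0.6) = 0.2533
z(0.32) = -0.4677
c = -0.5 * (0.2533 + -0.4677)
= -0.5 * -0.2144
= 0.11


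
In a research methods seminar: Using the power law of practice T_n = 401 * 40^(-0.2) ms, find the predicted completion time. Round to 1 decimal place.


T_n = 401 * 40^(-0.2)
40^(-0.2) = 0.478176
T_n = 401 * 0.478176
= 191.7 ms


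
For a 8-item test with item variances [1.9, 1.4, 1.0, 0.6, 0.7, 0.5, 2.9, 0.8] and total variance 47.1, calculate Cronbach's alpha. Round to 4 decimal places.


alpha = (k/(k-1)) * (1 - sum(s_i^2)/s_total^2)
sum(item variances) = 9.8
k/(k-1) = 8/7 = 1.142857
1 - 9.8/47.1 = 1 - 0.208068 = 0.791932
alpha = 1.142857 * 0.791932
= 0.9051


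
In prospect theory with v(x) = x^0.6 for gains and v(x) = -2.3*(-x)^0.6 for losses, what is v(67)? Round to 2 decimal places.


Since x = 67 >= 0, use v(x) = x^0.6
67^0.6 = 12.4636
v(67) = 12.46


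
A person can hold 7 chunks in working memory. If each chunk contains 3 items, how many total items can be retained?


Total items = chunks * items_per_chunk
= 7 * 3
= 21


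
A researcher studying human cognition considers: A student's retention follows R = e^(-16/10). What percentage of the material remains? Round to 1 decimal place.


R = e^(-t/S)
-t/S = -16/10 = -1.6
R = e^(-1.6) = 0.201897
Percentage = 0.201897 * 100
= 20.2


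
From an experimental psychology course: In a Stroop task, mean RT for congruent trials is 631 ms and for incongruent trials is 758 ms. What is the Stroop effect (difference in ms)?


Stroop effect = RT(incongruent) - RT(congruent)
= 758 - 631
= 127 ms


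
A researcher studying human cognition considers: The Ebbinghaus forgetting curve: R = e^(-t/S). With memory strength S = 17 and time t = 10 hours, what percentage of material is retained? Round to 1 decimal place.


R = e^(-t/S)
-t/S = -10/17 = -0.588235
R = e^(-0.588235) = 0.555307
Percentage = 0.555307 * 100
= 55.5


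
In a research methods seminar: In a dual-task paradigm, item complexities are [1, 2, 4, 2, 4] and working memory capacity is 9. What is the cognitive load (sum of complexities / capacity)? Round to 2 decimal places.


Total complexity = 1 + 2 + 4 + 2 + 4 = 13
Load = total / capacity = 13 / 9
= 1.44


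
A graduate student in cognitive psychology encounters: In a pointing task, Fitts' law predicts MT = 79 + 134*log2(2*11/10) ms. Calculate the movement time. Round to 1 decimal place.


MT = 79 + 134 * log2(2*11/10)
2D/W = 2.2
log2(2.2) = 1.1375
MT = 79 + 134 * 1.1375
= 231.4 ms


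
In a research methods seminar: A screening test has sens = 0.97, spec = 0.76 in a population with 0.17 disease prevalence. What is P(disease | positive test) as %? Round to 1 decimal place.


PPV = (sens * prev) / (sens * prev + (1-spec) * (1-prev))
Numerator = 0.97 * 0.17 = 0.1649
P(positive and no disease) = (1 - spec) * (1 - prev) = (1 - 0.76) * (1 - 0.17) = 0.1992
Denominator = 0.1649 + 0.1992 = 0.3641
PPV = 0.1649 / 0.3641 = 0.452898
As percentage = 45.3


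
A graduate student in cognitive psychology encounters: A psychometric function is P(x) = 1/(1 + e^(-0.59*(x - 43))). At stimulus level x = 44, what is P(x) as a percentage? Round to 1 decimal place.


P(x) = 1/(1 + e^(-0.59*(44 - 43)))
Exponent = -0.59 * 1 = -0.59
e^(-0.59) = 0.554327
P = 1/(1 + 0.554327) = 0.643365
Percentage = 64.3


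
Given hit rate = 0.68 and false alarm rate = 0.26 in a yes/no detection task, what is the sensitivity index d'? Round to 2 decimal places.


d' = z(HR) - z(FAR)
z(0.68) = 0.4677
z(0.26) = -0.6433
d' = 0.4677 - -0.6433
= 1.11


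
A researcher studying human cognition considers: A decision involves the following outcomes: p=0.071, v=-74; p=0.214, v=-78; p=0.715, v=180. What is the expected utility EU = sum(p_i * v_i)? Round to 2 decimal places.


EU = sum(p_i * v_i)
0.071 * -74 = -5.254
0.214 * -78 = -16.692
0.715 * 180 = 128.7
EU = -5.254 + -16.692 + 128.7
= 106.75


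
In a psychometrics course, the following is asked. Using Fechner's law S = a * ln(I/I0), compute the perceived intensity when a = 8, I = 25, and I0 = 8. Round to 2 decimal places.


S = 8 * ln(25/8)
I/I0 = 3.125
ln(3.125) = 1.1394
S = 8 * 1.1394
= 9.12


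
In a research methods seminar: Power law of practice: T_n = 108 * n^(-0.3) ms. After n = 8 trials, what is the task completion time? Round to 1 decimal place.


T_n = 108 * 8^(-0.3)
8^(-0.3) = 0.535887
T_n = 108 * 0.535887
= 57.9 ms


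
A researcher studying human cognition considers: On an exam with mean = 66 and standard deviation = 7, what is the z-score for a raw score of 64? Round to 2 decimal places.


z = (X - mu) / sigma
= (64 - 66) / 7
= -2 / 7
= -0.29


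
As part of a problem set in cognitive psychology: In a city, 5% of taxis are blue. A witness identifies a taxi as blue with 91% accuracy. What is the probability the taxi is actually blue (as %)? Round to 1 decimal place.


P(blue | says blue) = P(says blue | blue)*P(blue) / [P(says blue | blue)*P(blue) + P(says blue | not blue)*P(not blue)]
Numerator = 0.91 * 0.05 = 0.0455
False identification = 0.09 * 0.95 = 0.0855
P = 0.0455 / (0.0455 + 0.0855)
= 0.0455 / 0.131
As percentage = 34.7


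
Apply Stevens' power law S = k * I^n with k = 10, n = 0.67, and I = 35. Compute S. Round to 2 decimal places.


S = 10 * 35^0.67
35^0.67 = 10.8274
S = 10 * 10.8274
= 108.27


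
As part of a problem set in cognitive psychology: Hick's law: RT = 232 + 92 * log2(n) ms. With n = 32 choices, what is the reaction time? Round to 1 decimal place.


RT = 232 + 92 * log2(32)
log2(32) = 5.0
RT = 232 + 92 * 5.0
= 232 + 460.0
= 692.0 ms


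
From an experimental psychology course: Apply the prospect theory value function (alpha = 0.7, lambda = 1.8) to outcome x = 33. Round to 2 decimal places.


Since x = 33 >= 0, use v(x) = x^0.7
33^0.7 = 11.5601
v(33) = 11.56


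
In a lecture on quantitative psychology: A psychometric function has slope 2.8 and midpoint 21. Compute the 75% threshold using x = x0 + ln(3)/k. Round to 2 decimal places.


At P = 0.75: 0.75 = 1/(1 + e^(-k*(x-x0)))
Solving: e^(-k*(x-x0)) = 1/3
x = x0 + ln(3)/k
ln(3) = 1.0986
x = 21 + 1.0986/2.8
= 21 + 0.3924
= 21.39


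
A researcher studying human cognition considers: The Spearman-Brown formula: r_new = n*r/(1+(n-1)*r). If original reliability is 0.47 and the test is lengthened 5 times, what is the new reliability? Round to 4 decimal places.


r_new = n*r / (1 + (n-1)*r)
Numerator = 5 * 0.47 = 2.35
Denominator = 1 + 4 * 0.47 = 2.88
r_new = 2.35 / 2.88
= 0.8160


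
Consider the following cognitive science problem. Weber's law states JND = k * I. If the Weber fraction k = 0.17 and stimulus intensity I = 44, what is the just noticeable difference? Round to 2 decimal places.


JND = k * I
JND = 0.17 * 44
= 7.48


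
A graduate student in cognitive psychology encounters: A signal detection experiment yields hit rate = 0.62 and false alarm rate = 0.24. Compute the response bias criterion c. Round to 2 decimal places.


c = -0.5 * (z(HR) + z(FAR))
z(0.62) = 0.3055
z(0.24) = -0.7063
c = -0.5 * (0.3055 + -0.7063)
= -0.5 * -0.4008
= 0.20


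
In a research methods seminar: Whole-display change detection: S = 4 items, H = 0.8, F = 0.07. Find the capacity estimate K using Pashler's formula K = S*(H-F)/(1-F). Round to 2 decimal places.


K = S * (H - F) / (1 - F)
H - F = 0.73
1 - F = 0.93
K = 4 * 0.73 / 0.93
= 3.14


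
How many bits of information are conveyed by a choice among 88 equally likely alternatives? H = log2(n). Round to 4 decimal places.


H = log2(n)
H = log2(88)
= 6.4594


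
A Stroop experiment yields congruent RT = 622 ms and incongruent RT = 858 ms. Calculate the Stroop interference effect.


Stroop effect = RT(incongruent) - RT(congruent)
= 858 - 622
= 236 ms


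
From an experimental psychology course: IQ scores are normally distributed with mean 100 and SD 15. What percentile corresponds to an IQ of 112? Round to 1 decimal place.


z = (IQ - mean) / SD
z = (112 - 100) / 15 = 0.8
Percentile = Phi(0.8) * 100
Phi(0.8) = 0.788145
= 78.8


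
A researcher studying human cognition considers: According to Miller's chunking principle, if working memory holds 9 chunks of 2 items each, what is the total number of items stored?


Total items = chunks * items_per_chunk
= 9 * 2
= 18


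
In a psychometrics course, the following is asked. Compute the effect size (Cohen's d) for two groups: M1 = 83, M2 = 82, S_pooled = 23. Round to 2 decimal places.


Cohen's d = (M1 - M2) / S_pooled
= (83 - 82) / 23
= 1 / 23
= 0.04


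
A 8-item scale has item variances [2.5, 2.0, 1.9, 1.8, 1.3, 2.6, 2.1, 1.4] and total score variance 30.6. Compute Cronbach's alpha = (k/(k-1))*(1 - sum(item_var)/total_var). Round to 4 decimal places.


alpha = (k/(k-1)) * (1 - sum(s_i^2)/s_total^2)
sum(item variances) = 15.6
k/(k-1) = 8/7 = 1.142857
1 - 15.6/30.6 = 1 - 0.509804 = 0.490196
alpha = 1.142857 * 0.490196
= 0.5602


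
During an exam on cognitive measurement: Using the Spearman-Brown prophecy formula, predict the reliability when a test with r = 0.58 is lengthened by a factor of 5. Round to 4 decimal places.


r_new = n*r / (1 + (n-1)*r)
Numerator = 5 * 0.58 = 2.9
Denominator = 1 + 4 * 0.58 = 3.32
r_new = 2.9 / 3.32
= 0.8735


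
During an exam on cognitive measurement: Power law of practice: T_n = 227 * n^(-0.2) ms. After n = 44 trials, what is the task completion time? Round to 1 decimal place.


T_n = 227 * 44^(-0.2)
44^(-0.2) = 0.469148
T_n = 227 * 0.469148
= 106.5 ms


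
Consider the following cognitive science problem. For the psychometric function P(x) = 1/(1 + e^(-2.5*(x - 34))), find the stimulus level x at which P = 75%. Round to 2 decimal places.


At P = 0.75: 0.75 = 1/(1 + e^(-k*(x-x0)))
Solving: e^(-k*(x-x0)) = 1/3
x = x0 + ln(3)/k
ln(3) = 1.0986
x = 34 + 1.0986/2.5
= 34 + 0.4394
= 34.44


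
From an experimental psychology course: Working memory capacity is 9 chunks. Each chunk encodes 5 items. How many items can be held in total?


Total items = chunks * items_per_chunk
= 9 * 5
= 45


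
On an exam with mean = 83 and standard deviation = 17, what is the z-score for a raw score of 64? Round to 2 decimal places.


z = (X - mu) / sigma
= (64 - 83) / 17
= -19 / 17
= -1.12


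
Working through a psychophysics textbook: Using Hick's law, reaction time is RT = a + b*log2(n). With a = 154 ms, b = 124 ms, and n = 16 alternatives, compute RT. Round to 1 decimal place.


RT = 154 + 124 * log2(16)
log2(16) = 4.0
RT = 154 + 124 * 4.0
= 154 + 496.0
= 650.0 ms


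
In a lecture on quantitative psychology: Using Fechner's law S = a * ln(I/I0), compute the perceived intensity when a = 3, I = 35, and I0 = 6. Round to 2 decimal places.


S = 3 * ln(35/6)
I/I0 = 5.833333
ln(5.833333) = 1.7636
S = 3 * 1.7636
= 5.29


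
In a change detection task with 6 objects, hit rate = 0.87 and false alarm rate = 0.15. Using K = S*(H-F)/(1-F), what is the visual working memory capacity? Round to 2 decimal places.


K = S * (H - F) / (1 - F)
H - F = 0.72
1 - F = 0.85
K = 6 * 0.72 / 0.85
= 5.08


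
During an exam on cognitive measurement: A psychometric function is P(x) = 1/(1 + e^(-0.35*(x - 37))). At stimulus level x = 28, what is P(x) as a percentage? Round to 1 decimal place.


P(x) = 1/(1 + e^(-0.35*(28 - 37)))
Exponent = -0.35 * -9 = 3.15
e^(3.15) = 23.336065
P = 1/(1 + 23.336065) = 0.041091
Percentage = 4.1


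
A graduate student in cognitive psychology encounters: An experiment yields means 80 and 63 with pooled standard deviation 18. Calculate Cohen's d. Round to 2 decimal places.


Cohen's d = (M1 - M2) / S_pooled
= (80 - 63) / 18
= 17 / 18
= 0.94


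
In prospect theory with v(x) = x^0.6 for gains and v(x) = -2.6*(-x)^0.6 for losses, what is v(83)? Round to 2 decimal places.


Since x = 83 >= 0, use v(x) = x^0.6
83^0.6 = 14.1725
v(83) = 14.17


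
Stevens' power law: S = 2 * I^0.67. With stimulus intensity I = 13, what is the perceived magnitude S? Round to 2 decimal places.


S = 2 * 13^0.67
13^0.67 = 5.5762
S = 2 * 5.5762
= 11.15


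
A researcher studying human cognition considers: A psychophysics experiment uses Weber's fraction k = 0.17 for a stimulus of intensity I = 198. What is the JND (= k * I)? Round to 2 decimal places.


JND = k * I
JND = 0.17 * 198
= 33.66


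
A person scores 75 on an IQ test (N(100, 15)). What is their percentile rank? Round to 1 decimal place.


z = (IQ - mean) / SD
z = (75 - 100) / 15 = -1.6667
Percentile = Phi(-1.6667) * 100
Phi(-1.6667) = 0.047787
= 4.8


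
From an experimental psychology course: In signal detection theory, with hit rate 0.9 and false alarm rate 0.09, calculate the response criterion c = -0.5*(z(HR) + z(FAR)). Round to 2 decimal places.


c = -0.5 * (z(HR) + z(FAR))
z(0.9) = 1.2816
z(0.09) = -1.3408
c = -0.5 * (1.2816 + -1.3408)
= -0.5 * -0.0592
= 0.03


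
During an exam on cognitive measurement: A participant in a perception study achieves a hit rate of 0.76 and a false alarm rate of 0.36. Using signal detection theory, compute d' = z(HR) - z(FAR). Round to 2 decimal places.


d' = z(HR) - z(FAR)
z(0.76) = 0.7063
z(0.36) = -0.3585
d' = 0.7063 - -0.3585
= 1.06


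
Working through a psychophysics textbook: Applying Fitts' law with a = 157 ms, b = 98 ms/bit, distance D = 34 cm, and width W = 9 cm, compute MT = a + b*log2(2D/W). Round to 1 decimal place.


MT = 157 + 98 * log2(2*34/9)
2D/W = 7.555556
log2(7.555556) = 2.9175
MT = 157 + 98 * 2.9175
= 442.9 ms


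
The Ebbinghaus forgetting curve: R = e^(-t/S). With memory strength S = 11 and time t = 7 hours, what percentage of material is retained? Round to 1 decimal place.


R = e^(-t/S)
-t/S = -7/11 = -0.636364
R = e^(-0.636364) = 0.529213
Percentage = 0.529213 * 100
= 52.9


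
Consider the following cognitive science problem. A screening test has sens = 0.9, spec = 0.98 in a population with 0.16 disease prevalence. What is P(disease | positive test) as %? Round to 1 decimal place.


PPV = (sens * prev) / (sens * prev + (1-spec) * (1-prev))
Numerator = 0.9 * 0.16 = 0.144
P(positive and no disease) = (1 - spec) * (1 - prev) = (1 - 0.98) * (1 - 0.16) = 0.0168
Denominator = 0.144 + 0.0168 = 0.1608
PPV = 0.144 / 0.1608 = 0.895522
As percentage = 89.6


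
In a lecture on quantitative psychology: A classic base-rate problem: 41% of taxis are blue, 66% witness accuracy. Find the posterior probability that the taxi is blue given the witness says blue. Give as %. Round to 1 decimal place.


P(blue | says blue) = P(says blue | blue)*P(blue) / [P(says blue | blue)*P(blue) + P(says blue | not blue)*P(not blue)]
Numerator = 0.66 * 0.41 = 0.2706
False identification = 0.34 * 0.59 = 0.2006
P = 0.2706 / (0.2706 + 0.2006)
= 0.2706 / 0.4712
As percentage = 57.4


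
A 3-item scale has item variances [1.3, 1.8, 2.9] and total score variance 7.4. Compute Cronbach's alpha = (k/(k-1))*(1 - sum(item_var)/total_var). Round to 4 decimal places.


alpha = (k/(k-1)) * (1 - sum(s_i^2)/s_total^2)
sum(item variances) = 6.0
k/(k-1) = 3/2 = 1.5
1 - 6.0/7.4 = 1 - 0.810811 = 0.189189
alpha = 1.5 * 0.189189
= 0.2838


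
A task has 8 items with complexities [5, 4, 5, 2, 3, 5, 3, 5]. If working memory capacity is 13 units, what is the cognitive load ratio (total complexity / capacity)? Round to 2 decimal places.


Total complexity = 5 + 4 + 5 + 2 + 3 + 5 + 3 + 5 = 32
Load = total / capacity = 32 / 13
= 2.46


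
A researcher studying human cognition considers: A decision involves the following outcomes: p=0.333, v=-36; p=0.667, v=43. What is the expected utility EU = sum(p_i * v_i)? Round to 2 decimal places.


EU = sum(p_i * v_i)
0.333 * -36 = -11.988
0.667 * 43 = 28.681
EU = -11.988 + 28.681
= 16.69


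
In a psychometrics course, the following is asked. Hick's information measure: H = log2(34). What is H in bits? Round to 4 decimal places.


H = log2(n)
H = log2(34)
= 5.0875


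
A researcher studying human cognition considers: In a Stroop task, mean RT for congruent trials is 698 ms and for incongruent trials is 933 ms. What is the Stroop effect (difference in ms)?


Stroop effect = RT(incongruent) - RT(congruent)
= 933 - 698
= 235 ms


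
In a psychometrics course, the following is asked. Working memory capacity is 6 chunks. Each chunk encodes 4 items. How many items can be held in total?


Total items = chunks * items_per_chunk
= 6 * 4
= 24


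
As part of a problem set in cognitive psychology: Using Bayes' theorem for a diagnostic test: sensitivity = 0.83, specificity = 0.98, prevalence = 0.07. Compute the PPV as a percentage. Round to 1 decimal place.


PPV = (sens * prev) / (sens * prev + (1-spec) * (1-prev))
Numerator = 0.83 * 0.07 = 0.0581
P(positive and no disease) = (1 - spec) * (1 - prev) = (1 - 0.98) * (1 - 0.07) = 0.0186
Denominator = 0.0581 + 0.0186 = 0.0767
PPV = 0.0581 / 0.0767 = 0.757497
As percentage = 75.7


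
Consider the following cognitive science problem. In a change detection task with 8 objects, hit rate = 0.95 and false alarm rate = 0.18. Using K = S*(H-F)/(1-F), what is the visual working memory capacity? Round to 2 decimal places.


K = S * (H - F) / (1 - F)
H - F = 0.77
1 - F = 0.82
K = 8 * 0.77 / 0.82
= 7.51


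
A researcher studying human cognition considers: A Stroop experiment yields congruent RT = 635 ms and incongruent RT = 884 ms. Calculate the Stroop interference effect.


Stroop effect = RT(incongruent) - RT(congruent)
= 884 - 635
= 249 ms


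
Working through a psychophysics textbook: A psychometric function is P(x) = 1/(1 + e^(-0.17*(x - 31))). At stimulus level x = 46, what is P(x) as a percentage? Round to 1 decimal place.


P(x) = 1/(1 + e^(-0.17*(46 - 31)))
Exponent = -0.17 * 15 = -2.55
e^(-2.55) = 0.078082
P = 1/(1 + 0.078082) = 0.927573
Percentage = 92.8


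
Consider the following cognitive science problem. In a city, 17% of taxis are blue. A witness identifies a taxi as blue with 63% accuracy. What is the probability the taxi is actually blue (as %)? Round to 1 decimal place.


P(blue | says blue) = P(says blue | blue)*P(blue) / [P(says blue | blue)*P(blue) + P(says blue | not blue)*P(not blue)]
Numerator = 0.63 * 0.17 = 0.1071
False identification = 0.37 * 0.83 = 0.3071
P = 0.1071 / (0.1071 + 0.3071)
= 0.1071 / 0.4142
As percentage = 25.9


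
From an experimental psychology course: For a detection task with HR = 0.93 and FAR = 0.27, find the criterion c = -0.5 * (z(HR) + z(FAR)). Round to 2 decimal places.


c = -0.5 * (z(HR) + z(FAR))
z(0.93) = 1.4758
z(0.27) = -0.6128
c = -0.5 * (1.4758 + -0.6128)
= -0.5 * 0.863
= -0.43


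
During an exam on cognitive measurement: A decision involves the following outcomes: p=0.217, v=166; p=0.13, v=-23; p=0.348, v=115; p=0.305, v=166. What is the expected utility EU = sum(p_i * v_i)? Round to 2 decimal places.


EU = sum(p_i * v_i)
0.217 * 166 = 36.022
0.13 * -23 = -2.99
0.348 * 115 = 40.02
0.305 * 166 = 50.63
EU = 36.022 + -2.99 + 40.02 + 50.63
= 123.68


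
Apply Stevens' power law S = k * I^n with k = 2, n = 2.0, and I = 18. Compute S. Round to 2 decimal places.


S = 2 * 18^2.0
18^2.0 = 324.0
S = 2 * 324.0
= 648.00


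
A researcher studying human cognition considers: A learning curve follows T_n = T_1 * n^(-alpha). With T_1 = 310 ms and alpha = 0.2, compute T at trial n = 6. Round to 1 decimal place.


T_n = 310 * 6^(-0.2)
6^(-0.2) = 0.698827
T_n = 310 * 0.698827
= 216.6 ms


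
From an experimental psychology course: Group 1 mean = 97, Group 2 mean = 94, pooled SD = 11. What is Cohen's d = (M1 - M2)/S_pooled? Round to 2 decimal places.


Cohen's d = (M1 - M2) / S_pooled
= (97 - 94) / 11
= 3 / 11
= 0.27


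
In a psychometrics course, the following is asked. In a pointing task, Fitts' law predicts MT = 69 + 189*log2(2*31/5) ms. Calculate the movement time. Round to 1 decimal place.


MT = 69 + 189 * log2(2*31/5)
2D/W = 12.4
log2(12.4) = 3.6323
MT = 69 + 189 * 3.6323
= 755.5 ms


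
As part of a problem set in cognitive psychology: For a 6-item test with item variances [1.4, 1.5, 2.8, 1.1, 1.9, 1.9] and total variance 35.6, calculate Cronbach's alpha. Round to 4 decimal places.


alpha = (k/(k-1)) * (1 - sum(s_i^2)/s_total^2)
sum(item variances) = 10.6
k/(k-1) = 6/5 = 1.2
1 - 10.6/35.6 = 1 - 0.297753 = 0.702247
alpha = 1.2 * 0.702247
= 0.8427


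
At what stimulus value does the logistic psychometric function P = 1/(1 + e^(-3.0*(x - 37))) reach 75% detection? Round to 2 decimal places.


At P = 0.75: 0.75 = 1/(1 + e^(-k*(x-x0)))
Solving: e^(-k*(x-x0)) = 1/3
x = x0 + ln(3)/k
ln(3) = 1.0986
x = 37 + 1.0986/3.0
= 37 + 0.3662
= 37.37


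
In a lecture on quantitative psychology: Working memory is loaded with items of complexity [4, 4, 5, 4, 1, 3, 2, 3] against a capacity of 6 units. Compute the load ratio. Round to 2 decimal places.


Total complexity = 4 + 4 + 5 + 4 + 1 + 3 + 2 + 3 = 26
Load = total / capacity = 26 / 6
= 4.33


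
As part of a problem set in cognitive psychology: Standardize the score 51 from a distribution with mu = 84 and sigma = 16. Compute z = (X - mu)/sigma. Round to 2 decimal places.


z = (X - mu) / sigma
= (51 - 84) / 16
= -33 / 16
= -2.06


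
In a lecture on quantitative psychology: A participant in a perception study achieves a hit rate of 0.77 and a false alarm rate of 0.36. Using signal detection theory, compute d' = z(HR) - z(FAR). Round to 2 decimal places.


d' = z(HR) - z(FAR)
z(0.77) = 0.7388
z(0.36) = -0.3585
d' = 0.7388 - -0.3585
= 1.10


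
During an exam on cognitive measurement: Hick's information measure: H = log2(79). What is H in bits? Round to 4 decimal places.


H = log2(n)
H = log2(79)
= 6.3038


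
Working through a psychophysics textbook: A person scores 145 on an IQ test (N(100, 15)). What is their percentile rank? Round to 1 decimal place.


z = (IQ - mean) / SD
z = (145 - 100) / 15 = 3.0
Percentile = Phi(3.0) * 100
Phi(3.0) = 0.99865
= 99.9


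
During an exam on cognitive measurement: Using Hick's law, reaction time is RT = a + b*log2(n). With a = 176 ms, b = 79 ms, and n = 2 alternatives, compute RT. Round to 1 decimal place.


RT = 176 + 79 * log2(2)
log2(2) = 1.0
RT = 176 + 79 * 1.0
= 176 + 79.0
= 255.0 ms


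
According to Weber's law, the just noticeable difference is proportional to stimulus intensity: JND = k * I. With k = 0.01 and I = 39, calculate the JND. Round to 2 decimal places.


JND = k * I
JND = 0.01 * 39
= 0.39


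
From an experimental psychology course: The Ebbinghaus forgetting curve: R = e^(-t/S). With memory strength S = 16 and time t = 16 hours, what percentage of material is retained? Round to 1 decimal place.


R = e^(-t/S)
-t/S = -16/16 = -1.0
R = e^(-1.0) = 0.367879
Percentage = 0.367879 * 100
= 36.8


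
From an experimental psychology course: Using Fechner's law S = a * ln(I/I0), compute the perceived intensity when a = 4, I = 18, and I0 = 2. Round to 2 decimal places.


S = 4 * ln(18/2)
I/I0 = 9.0
ln(9.0) = 2.1972
S = 4 * 2.1972
= 8.79


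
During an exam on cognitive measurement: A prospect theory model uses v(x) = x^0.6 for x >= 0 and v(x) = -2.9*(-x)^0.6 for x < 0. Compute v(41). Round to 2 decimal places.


Since x = 41 >= 0, use v(x) = x^0.6
41^0.6 = 9.2826
v(41) = 9.28


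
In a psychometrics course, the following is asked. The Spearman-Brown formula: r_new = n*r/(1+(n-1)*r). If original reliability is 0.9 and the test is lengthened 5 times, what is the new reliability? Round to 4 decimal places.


r_new = n*r / (1 + (n-1)*r)
Numerator = 5 * 0.9 = 4.5
Denominator = 1 + 4 * 0.9 = 4.6
r_new = 4.5 / 4.6
= 0.9783


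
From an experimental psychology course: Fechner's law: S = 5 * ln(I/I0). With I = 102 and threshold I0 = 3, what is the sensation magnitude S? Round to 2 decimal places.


S = 5 * ln(102/3)
I/I0 = 34.0
ln(34.0) = 3.5264
S = 5 * 3.5264
= 17.63


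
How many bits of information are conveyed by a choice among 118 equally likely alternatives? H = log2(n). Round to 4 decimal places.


H = log2(n)
H = log2(118)
= 6.8826


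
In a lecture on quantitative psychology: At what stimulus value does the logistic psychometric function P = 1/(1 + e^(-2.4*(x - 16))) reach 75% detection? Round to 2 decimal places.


At P = 0.75: 0.75 = 1/(1 + e^(-k*(x-x0)))
Solving: e^(-k*(x-x0)) = 1/3
x = x0 + ln(3)/k
ln(3) = 1.0986
x = 16 + 1.0986/2.4
= 16 + 0.4578
= 16.46


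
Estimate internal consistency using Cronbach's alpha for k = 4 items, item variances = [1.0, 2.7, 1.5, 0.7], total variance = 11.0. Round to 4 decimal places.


alpha = (k/(k-1)) * (1 - sum(s_i^2)/s_total^2)
sum(item variances) = 5.9
k/(k-1) = 4/3 = 1.333333
1 - 5.9/11.0 = 1 - 0.536364 = 0.463636
alpha = 1.333333 * 0.463636
= 0.6182


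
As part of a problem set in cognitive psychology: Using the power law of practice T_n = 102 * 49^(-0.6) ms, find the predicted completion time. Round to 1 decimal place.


T_n = 102 * 49^(-0.6)
49^(-0.6) = 0.096802
T_n = 102 * 0.096802
= 9.9 ms


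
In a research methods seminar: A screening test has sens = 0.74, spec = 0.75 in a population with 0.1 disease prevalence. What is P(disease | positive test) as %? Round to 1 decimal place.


PPV = (sens * prev) / (sens * prev + (1-spec) * (1-prev))
Numerator = 0.74 * 0.1 = 0.074
P(positive and no disease) = (1 - spec) * (1 - prev) = (1 - 0.75) * (1 - 0.1) = 0.225
Denominator = 0.074 + 0.225 = 0.299
PPV = 0.074 / 0.299 = 0.247492
As percentage = 24.7


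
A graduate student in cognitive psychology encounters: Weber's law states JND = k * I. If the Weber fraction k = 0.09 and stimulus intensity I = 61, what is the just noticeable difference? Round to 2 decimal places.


JND = k * I
JND = 0.09 * 61
= 5.49


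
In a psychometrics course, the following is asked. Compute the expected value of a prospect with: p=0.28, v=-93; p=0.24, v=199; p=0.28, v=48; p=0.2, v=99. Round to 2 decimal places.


EU = sum(p_i * v_i)
0.28 * -93 = -26.04
0.24 * 199 = 47.76
0.28 * 48 = 13.44
0.2 * 99 = 19.8
EU = -26.04 + 47.76 + 13.44 + 19.8
= 54.96


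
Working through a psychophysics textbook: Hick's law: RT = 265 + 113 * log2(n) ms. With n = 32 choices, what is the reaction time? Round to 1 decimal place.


RT = 265 + 113 * log2(32)
log2(32) = 5.0
RT = 265 + 113 * 5.0
= 265 + 565.0
= 830.0 ms


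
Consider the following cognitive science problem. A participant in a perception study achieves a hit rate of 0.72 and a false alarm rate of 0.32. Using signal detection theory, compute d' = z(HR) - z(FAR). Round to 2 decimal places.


d' = z(HR) - z(FAR)
z(0.72) = 0.5828
z(0.32) = -0.4677
d' = 0.5828 - -0.4677
= 1.05


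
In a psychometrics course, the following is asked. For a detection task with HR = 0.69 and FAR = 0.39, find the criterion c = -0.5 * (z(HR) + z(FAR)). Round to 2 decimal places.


c = -0.5 * (z(HR) + z(FAR))
z(0.69) = 0.4959
z(0.39) = -0.2793
c = -0.5 * (0.4959 + -0.2793)
= -0.5 * 0.2166
= -0.11


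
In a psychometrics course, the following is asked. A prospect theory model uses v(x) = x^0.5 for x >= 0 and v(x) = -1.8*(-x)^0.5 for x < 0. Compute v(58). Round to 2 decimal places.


Since x = 58 >= 0, use v(x) = x^0.5
58^0.5 = 7.6158
v(58) = 7.62


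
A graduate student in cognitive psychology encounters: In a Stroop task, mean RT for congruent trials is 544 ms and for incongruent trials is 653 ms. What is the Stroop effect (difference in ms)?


Stroop effect = RT(incongruent) - RT(congruent)
= 653 - 544
= 109 ms


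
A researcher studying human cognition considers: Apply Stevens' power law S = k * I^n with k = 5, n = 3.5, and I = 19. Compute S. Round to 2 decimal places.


S = 5 * 19^3.5
19^3.5 = 29897.6879
S = 5 * 29897.6879
= 149488.44


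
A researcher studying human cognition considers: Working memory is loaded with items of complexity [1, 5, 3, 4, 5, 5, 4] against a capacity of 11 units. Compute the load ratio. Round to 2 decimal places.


Total complexity = 1 + 5 + 3 + 4 + 5 + 5 + 4 = 27
Load = total / capacity = 27 / 11
= 2.45


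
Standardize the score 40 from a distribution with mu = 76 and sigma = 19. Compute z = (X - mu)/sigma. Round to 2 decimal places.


z = (X - mu) / sigma
= (40 - 76) / 19
= -36 / 19
= -1.89
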